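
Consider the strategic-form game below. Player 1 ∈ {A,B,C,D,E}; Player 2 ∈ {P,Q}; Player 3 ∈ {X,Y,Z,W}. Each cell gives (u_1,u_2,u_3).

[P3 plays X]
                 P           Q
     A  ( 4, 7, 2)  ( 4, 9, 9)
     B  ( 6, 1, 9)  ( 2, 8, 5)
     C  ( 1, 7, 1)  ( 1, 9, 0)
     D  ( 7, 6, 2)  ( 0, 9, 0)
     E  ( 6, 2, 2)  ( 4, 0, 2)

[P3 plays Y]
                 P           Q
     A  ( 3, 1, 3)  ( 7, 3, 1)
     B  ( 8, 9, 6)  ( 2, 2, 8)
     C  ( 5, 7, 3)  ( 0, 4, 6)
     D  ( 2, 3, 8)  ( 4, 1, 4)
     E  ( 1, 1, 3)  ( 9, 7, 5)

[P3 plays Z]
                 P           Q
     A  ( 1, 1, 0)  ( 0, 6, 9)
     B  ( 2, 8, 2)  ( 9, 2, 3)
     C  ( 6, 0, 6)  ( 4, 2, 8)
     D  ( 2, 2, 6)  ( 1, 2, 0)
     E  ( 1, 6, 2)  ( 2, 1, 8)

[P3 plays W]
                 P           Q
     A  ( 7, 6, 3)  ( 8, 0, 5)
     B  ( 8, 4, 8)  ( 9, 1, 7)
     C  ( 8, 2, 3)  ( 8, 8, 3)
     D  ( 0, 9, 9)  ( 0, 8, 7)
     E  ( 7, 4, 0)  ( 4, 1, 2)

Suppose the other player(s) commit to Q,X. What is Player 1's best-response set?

argmax u_1 = {A,E}

u_1(A vs Q,X) = 4
u_1(B vs Q,X) = 2
u_1(C vs Q,X) = 1
u_1(D vs Q,X) = 0
u_1(E vs Q,X) = 4
max payoff 4 at {A,E}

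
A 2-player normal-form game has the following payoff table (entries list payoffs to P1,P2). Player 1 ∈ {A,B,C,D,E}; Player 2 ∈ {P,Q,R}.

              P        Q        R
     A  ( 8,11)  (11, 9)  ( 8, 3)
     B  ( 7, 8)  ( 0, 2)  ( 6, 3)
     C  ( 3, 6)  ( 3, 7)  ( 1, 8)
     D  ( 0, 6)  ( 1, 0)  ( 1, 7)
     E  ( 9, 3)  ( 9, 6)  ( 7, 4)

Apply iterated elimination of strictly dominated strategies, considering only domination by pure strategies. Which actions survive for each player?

P1 drop B (A beats it: P:8>7 Q:11>0 R:8>6)
P1 drop C (A beats it: P:8>3 Q:11>3 R:8>1)
P1 drop D (A beats it: P:8>0 Q:11>1 R:8>1)
P2 drop R (Q beats it: A:9>3 E:6>4)
P1→{A,E} P2→{P,Q}

Survivors P1:{A,E} P2:{P,Q}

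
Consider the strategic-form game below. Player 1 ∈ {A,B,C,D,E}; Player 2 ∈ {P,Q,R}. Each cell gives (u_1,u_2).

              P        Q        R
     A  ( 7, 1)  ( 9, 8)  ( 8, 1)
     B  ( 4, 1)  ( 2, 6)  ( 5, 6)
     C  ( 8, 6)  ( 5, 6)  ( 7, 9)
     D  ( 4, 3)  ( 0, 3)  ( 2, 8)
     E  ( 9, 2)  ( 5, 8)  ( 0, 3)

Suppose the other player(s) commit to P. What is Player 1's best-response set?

P1 best: {E}

u_1(A vs P) = 7
u_1(B vs P) = 4
u_1(C vs P) = 8
u_1(D vs P) = 4
u_1(E vs P) = 9
max payoff 9 at {E}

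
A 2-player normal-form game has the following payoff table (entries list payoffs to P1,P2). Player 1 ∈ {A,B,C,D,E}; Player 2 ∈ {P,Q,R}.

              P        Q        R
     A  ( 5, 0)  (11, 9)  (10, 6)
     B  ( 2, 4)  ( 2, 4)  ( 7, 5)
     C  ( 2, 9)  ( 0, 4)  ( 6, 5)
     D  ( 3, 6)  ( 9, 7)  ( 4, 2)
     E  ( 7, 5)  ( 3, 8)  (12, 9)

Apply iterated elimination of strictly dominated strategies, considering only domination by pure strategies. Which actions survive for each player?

Remaining: P1:{A,E} P2:{Q,R}

P1 drop B (A beats it: P:5>2 Q:11>2 R:10>7)
P1 drop C (A beats it: P:5>2 Q:11>0 R:10>6)
P1 drop D (A beats it: P:5>3 Q:11>9 R:10>4)
P2 drop P (Q beats it: A:9>0 E:8>5)
P1→{A,E} P2→{Q,R}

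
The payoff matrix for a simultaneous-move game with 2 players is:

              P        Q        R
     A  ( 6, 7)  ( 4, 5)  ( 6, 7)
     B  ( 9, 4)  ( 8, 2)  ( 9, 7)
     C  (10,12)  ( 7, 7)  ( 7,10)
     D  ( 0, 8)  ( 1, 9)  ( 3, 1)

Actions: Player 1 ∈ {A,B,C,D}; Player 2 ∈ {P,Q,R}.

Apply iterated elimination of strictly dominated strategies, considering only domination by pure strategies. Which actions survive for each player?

Survivors P1:{B,C} P2:{P,R}

P1 drop A (B beats it: P:9>6 Q:8>4 R:9>6)
P1 drop D (B beats it: P:9>0 Q:8>1 R:9>3)
P2 drop Q (P beats it: B:4>2 C:12>7)
P1→{B,C} P2→{P,R}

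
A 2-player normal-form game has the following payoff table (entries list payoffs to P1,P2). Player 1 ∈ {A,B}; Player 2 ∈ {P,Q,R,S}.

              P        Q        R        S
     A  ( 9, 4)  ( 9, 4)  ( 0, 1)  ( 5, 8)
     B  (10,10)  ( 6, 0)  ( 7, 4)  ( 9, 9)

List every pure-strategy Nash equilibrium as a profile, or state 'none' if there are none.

PSNE = {(B,P)}

(A,P): not NE [P1→B gives 10>9; P2→S gives 8>4]
(A,Q): not NE [P2→S gives 8>4]
(A,R): not NE [P1→B gives 7>0; P2→S gives 8>1]
(A,S): not NE [P1→B gives 9>5]
(B,P): NE
(B,Q): not NE [P1→A gives 9>6; P2→P gives 10>0]
(B,R): not NE [P2→P gives 10>4]
(B,S): not NE [P2→P gives 10>9]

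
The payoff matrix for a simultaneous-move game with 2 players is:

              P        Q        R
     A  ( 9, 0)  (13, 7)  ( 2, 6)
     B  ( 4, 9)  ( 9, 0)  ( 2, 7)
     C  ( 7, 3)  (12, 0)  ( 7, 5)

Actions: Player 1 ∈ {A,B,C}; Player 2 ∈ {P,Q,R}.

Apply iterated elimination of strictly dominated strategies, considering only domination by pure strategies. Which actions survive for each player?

P1 drop B (C beats it: P:7>4 Q:12>9 R:7>2)
P2 drop P (R beats it: A:6>0 C:5>3)
P1→{A,C} P2→{Q,R}

Survivors P1:{A,C} P2:{Q,R}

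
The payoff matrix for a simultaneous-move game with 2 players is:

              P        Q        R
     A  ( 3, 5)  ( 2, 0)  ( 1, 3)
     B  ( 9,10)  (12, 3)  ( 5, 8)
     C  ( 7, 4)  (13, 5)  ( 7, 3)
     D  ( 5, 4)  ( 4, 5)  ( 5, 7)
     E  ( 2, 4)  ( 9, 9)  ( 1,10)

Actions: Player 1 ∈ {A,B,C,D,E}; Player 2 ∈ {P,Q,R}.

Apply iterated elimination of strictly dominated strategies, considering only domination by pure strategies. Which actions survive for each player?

IESDS → P1:{B,C} P2:{P,Q}

P1 drop A (B beats it: P:9>3 Q:12>2 R:5>1)
P1 drop D (C beats it: P:7>5 Q:13>4 R:7>5)
P1 drop E (B beats it: P:9>2 Q:12>9 R:5>1)
P2 drop R (P beats it: B:10>8 C:4>3)
P1→{B,C} P2→{P,Q}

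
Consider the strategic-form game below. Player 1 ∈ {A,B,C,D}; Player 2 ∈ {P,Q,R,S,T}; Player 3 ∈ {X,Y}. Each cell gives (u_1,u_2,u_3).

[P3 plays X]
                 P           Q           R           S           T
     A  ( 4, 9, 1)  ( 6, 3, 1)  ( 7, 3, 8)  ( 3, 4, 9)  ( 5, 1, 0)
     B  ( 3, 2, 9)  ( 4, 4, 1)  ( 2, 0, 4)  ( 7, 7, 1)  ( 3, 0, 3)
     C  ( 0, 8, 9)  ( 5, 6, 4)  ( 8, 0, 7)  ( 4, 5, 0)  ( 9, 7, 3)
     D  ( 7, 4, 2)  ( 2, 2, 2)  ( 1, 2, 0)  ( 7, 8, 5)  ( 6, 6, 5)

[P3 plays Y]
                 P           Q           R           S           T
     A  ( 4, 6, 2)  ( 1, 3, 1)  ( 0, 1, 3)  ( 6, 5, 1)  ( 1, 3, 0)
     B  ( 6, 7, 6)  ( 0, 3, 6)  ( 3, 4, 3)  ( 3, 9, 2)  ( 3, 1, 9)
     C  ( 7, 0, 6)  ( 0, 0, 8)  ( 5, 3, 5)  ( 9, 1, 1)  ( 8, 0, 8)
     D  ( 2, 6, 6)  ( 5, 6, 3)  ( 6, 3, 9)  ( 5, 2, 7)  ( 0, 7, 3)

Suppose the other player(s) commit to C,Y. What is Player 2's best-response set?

P2 best: {R}

u_2(P vs C,Y) = 0
u_2(Q vs C,Y) = 0
u_2(R vs C,Y) = 3
u_2(S vs C,Y) = 1
u_2(T vs C,Y) = 0
max payoff 3 at {R}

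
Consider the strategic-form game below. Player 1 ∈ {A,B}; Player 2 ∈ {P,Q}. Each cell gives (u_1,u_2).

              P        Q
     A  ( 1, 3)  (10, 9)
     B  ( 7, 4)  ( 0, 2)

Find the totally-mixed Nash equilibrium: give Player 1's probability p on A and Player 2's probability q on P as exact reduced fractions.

P1 indiff ⇒ q·1+(1-q)·10 = q·7+(1-q)·0 ⇒ q(-6) = (1-q)(-10) ⇒ q = 5/8
P2 indiff ⇒ p·3+(1-p)·4 = p·9+(1-p)·2 ⇒ p(-6) = (1-p)(-2) ⇒ p = 1/4

P1 mixes 1/4 on A; P2 mixes 5/8 on P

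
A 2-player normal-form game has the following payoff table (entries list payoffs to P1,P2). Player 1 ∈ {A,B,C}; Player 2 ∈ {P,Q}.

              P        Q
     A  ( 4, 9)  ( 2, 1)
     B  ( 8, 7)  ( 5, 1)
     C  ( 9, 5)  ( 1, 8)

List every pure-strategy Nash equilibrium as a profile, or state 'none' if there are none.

PSNE: ∅

(A,P): not NE [P1→C gives 9>4]
(A,Q): not NE [P1→B gives 5>2; P2→P gives 9>1]
(B,P): not NE [P1→C gives 9>8]
(B,Q): not NE [P2→P gives 7>1]
(C,P): not NE [P2→Q gives 8>5]
(C,Q): not NE [P1→B gives 5>1]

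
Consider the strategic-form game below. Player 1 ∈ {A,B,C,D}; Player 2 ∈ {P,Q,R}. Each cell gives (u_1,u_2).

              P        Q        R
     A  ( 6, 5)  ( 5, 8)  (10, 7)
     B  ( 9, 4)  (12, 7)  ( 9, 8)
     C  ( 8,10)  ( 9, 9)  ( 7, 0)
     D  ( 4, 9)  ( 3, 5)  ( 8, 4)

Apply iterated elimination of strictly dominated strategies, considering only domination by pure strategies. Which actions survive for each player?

IESDS → P1:{A,B} P2:{Q,R}

P1 drop C (B beats it: P:9>8 Q:12>9 R:9>7)
P1 drop D (A beats it: P:6>4 Q:5>3 R:10>8)
P2 drop P (Q beats it: A:8>5 B:7>4)
P1→{A,B} P2→{Q,R}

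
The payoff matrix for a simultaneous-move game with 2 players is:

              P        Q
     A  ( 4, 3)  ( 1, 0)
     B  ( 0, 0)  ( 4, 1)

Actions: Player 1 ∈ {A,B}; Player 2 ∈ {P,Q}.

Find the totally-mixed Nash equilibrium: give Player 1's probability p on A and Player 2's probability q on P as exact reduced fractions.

P1 indiff ⇒ q·4+(1-q)·1 = q·0+(1-q)·4 ⇒ q(4) = (1-q)(3) ⇒ q = 3/7
P2 indiff ⇒ p·3+(1-p)·0 = p·0+(1-p)·1 ⇒ p(3) = (1-p)(1) ⇒ p = 1/4

P1 mixes 1/4 on A; P2 mixes 3/7 on P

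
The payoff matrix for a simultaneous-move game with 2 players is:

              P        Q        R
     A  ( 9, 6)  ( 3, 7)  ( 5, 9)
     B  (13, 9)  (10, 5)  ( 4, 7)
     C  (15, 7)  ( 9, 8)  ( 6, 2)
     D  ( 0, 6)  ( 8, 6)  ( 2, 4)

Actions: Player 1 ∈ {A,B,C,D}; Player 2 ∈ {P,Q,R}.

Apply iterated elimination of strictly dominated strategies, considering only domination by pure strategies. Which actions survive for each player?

Remaining: P1:{B,C} P2:{P,Q}

P1 drop A (C beats it: P:15>9 Q:9>3 R:6>5)
P1 drop D (B beats it: P:13>0 Q:10>8 R:4>2)
P2 drop R (P beats it: B:9>7 C:7>2)
P1→{B,C} P2→{P,Q}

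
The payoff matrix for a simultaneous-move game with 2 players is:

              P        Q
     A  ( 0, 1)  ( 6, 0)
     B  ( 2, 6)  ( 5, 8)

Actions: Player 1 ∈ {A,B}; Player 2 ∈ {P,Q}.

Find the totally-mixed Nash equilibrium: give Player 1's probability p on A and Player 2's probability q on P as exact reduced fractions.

P1 indiff ⇒ q·0+(1-q)·6 = q·2+(1-q)·5 ⇒ q(-2) = (1-q)(-1) ⇒ q = 1/3
P2 indiff ⇒ p·1+(1-p)·6 = p·0+(1-p)·8 ⇒ p(1) = (1-p)(2) ⇒ p = 2/3

P1 mixes 2/3 on A; P2 mixes 1/3 on P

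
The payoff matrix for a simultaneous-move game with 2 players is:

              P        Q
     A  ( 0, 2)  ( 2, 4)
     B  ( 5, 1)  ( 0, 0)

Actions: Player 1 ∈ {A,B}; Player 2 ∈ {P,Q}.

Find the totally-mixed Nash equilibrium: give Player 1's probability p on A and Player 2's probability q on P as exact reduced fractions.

P1 mixes 1/3 on A; P2 mixes 2/7 on P

P1 indiff ⇒ q·0+(1-q)·2 = q·5+(1-q)·0 ⇒ q(-5) = (1-q)(-2) ⇒ q = 2/7
P2 indiff ⇒ p·2+(1-p)·1 = p·4+(1-p)·0 ⇒ p(-2) = (1-p)(-1) ⇒ p = 1/3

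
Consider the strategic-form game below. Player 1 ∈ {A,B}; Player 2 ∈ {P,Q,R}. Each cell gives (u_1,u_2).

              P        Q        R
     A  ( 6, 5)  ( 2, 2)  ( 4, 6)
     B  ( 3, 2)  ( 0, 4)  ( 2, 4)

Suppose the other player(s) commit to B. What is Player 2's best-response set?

P2 best: {Q,R}

u_2(P vs B) = 2
u_2(Q vs B) = 4
u_2(R vs B) = 4
max payoff 4 at {Q,R}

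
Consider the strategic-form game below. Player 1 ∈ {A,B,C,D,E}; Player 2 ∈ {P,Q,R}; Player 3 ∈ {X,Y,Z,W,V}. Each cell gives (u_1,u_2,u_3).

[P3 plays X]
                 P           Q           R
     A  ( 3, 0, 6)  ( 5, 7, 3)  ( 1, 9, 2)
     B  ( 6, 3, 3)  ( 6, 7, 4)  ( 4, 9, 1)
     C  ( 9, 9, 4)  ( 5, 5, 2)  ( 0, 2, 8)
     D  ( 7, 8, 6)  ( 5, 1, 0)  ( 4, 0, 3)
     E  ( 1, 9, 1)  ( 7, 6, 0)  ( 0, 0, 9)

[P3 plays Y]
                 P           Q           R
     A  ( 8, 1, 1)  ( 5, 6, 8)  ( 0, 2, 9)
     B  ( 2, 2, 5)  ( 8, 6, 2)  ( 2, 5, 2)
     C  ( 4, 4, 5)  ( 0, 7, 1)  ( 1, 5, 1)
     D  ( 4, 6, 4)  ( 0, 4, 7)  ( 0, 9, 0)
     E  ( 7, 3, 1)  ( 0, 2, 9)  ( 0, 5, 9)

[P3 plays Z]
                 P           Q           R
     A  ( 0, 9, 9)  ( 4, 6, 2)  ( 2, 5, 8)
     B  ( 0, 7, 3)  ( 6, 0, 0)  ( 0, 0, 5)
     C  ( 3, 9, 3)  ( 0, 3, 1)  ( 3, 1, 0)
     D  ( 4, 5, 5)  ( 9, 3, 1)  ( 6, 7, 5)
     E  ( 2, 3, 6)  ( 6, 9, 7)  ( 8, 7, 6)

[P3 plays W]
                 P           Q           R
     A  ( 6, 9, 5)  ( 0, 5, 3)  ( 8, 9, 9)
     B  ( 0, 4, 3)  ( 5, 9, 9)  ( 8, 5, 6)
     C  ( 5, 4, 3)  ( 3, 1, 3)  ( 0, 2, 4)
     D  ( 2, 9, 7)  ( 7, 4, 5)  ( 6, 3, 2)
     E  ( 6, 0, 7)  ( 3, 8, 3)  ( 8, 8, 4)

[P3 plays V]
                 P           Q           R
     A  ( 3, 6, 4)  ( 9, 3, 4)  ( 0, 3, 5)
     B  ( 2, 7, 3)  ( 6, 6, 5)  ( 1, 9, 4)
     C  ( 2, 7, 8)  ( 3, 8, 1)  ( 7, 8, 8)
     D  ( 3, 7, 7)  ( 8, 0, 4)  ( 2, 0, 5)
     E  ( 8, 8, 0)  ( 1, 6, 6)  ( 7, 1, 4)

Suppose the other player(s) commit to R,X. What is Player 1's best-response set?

u_1(A vs R,X) = 1
u_1(B vs R,X) = 4
u_1(C vs R,X) = 0
u_1(D vs R,X) = 4
u_1(E vs R,X) = 0
max payoff 4 at {B,D}

BR_1 = {B,D}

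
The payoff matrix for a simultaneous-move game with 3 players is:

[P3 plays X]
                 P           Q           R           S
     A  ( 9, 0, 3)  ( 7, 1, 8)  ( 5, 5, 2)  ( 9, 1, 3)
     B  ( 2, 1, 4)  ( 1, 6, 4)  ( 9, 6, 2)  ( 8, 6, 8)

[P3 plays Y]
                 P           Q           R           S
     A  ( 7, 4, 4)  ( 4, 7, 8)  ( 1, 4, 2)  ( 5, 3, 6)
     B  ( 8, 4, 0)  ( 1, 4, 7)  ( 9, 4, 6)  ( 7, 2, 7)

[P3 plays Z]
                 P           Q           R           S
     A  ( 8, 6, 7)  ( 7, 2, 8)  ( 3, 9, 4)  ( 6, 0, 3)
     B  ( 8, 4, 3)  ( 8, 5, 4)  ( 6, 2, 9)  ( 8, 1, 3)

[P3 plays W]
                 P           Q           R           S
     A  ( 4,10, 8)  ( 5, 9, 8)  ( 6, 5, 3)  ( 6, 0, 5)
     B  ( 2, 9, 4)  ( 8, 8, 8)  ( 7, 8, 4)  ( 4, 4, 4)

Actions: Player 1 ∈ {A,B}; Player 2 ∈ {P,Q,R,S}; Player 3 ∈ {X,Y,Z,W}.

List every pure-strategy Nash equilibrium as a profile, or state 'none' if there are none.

Nash profiles: (A,P,W), (A,Q,Y)

(A,P,X): not NE [P2→R gives 5>0; P3→W gives 8>3]
(A,P,Y): not NE [P1→B gives 8>7; P2→Q gives 7>4; P3→W gives 8>4]
(A,P,Z): not NE [P2→R gives 9>6; P3→W gives 8>7]
(A,P,W): NE
(A,Q,X): not NE [P2→R gives 5>1]
(A,Q,Y): NE
(A,Q,Z): not NE [P1→B gives 8>7; P2→R gives 9>2]
(A,Q,W): not NE [P1→B gives 8>5; P2→P gives 10>9]
(A,R,X): not NE [P1→B gives 9>5; P3→Z gives 4>2]
(A,R,Y): not NE [P1→B gives 9>1; P2→Q gives 7>4; P3→Z gives 4>2]
(A,R,Z): not NE [P1→B gives 6>3]
(A,R,W): not NE [P1→B gives 7>6; P2→P gives 10>5; P3→Z gives 4>3]
(A,S,X): not NE [P2→R gives 5>1; P3→Y gives 6>3]
(A,S,Y): not NE [P1→B gives 7>5; P2→Q gives 7>3]
(A,S,Z): not NE [P1→B gives 8>6; P2→R gives 9>0; P3→Y gives 6>3]
(A,S,W): not NE [P2→P gives 10>0; P3→Y gives 6>5]
(B,P,X): not NE [P1→A gives 9>2; P2→S gives 6>1]
(B,P,Y): not NE [P3→W gives 4>0]
(B,P,Z): not NE [P2→Q gives 5>4; P3→W gives 4>3]
(B,P,W): not NE [P1→A gives 4>2]
(B,Q,X): not NE [P1→A gives 7>1; P3→W gives 8>4]
(B,Q,Y): not NE [P1→A gives 4>1; P3→W gives 8>7]
(B,Q,Z): not NE [P3→W gives 8>4]
(B,Q,W): not NE [P2→P gives 9>8]
(B,R,X): not NE [P3→Z gives 9>2]
(B,R,Y): not NE [P3→Z gives 9>6]
(B,R,Z): not NE [P2→Q gives 5>2]
(B,R,W): not NE [P2→P gives 9>8; P3→Z gives 9>4]
(B,S,X): not NE [P1→A gives 9>8]
(B,S,Y): not NE [P2→R gives 4>2; P3→X gives 8>7]
(B,S,Z): not NE [P2→Q gives 5>1; P3→X gives 8>3]
(B,S,W): not NE [P1→A gives 6>4; P2→P gives 9>4; P3→X gives 8>4]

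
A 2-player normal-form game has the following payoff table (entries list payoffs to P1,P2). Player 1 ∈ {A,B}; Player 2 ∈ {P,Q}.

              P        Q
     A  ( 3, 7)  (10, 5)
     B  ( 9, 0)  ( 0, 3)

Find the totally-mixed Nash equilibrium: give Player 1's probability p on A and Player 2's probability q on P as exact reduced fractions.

(p,q) = (3/5, 5/8)

P1 indiff ⇒ q·3+(1-q)·10 = q·9+(1-q)·0 ⇒ q(-6) = (1-q)(-10) ⇒ q = 5/8
P2 indiff ⇒ p·7+(1-p)·0 = p·5+(1-p)·3 ⇒ p(2) = (1-p)(3) ⇒ p = 3/5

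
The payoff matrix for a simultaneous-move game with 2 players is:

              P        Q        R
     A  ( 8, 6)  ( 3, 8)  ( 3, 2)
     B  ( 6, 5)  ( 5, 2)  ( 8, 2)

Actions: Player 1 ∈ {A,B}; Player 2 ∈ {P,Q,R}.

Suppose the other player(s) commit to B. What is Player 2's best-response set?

u_2(P vs B) = 5
u_2(Q vs B) = 2
u_2(R vs B) = 2
max payoff 5 at {P}

argmax u_2 = {P}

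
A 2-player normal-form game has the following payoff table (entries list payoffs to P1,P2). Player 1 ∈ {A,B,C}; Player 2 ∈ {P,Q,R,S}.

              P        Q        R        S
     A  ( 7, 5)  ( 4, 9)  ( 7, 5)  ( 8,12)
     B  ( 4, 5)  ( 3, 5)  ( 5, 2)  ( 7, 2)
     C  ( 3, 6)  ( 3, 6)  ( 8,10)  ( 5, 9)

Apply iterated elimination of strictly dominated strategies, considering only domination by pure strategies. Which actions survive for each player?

P1 drop B (A beats it: P:7>4 Q:4>3 R:7>5 S:8>7)
P2 drop P (S beats it: A:12>5 C:9>6)
P2 drop Q (S beats it: A:12>9 C:9>6)
P1→{A,C} P2→{R,S}

Remaining: P1:{A,C} P2:{R,S}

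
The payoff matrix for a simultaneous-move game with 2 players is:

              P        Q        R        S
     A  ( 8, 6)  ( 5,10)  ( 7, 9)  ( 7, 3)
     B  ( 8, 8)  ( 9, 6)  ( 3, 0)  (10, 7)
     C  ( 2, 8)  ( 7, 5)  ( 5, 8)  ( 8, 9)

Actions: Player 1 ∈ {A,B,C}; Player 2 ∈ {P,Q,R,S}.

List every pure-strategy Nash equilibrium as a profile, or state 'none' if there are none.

(A,P): not NE [P2→Q gives 10>6]
(A,Q): not NE [P1→B gives 9>5]
(A,R): not NE [P2→Q gives 10>9]
(A,S): not NE [P1→B gives 10>7; P2→Q gives 10>3]
(B,P): NE
(B,Q): not NE [P2→P gives 8>6]
(B,R): not NE [P1→A gives 7>3; P2→P gives 8>0]
(B,S): not NE [P2→P gives 8>7]
(C,P): not NE [P1→B gives 8>2; P2→S gives 9>8]
(C,Q): not NE [P1→B gives 9>7; P2→S gives 9>5]
(C,R): not NE [P1→A gives 7>5; P2→S gives 9>8]
(C,S): not NE [P1→B gives 10>8]

Nash profiles: (B,P)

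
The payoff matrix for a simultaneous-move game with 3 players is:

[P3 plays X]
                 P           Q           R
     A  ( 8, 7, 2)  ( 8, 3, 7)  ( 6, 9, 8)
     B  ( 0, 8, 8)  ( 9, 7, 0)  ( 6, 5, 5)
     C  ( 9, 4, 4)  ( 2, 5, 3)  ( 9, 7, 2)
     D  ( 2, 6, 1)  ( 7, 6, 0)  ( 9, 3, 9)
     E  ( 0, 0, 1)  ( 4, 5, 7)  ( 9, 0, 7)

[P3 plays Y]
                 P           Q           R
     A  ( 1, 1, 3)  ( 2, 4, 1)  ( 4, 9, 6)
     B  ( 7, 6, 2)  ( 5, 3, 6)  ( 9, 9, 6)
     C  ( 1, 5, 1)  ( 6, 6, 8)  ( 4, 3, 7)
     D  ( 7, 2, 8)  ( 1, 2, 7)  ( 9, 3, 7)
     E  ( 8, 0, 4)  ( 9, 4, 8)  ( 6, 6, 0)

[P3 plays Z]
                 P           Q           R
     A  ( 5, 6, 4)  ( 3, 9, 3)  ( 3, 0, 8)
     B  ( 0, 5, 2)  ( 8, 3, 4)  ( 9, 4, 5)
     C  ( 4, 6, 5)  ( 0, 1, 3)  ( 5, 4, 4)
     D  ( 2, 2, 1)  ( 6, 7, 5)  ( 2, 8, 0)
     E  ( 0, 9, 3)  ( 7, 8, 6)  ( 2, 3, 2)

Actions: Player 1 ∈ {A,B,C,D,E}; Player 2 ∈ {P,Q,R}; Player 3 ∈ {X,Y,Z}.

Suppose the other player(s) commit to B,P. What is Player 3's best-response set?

u_3(X vs B,P) = 8
u_3(Y vs B,P) = 2
u_3(Z vs B,P) = 2
max payoff 8 at {X}

P3 best: {X}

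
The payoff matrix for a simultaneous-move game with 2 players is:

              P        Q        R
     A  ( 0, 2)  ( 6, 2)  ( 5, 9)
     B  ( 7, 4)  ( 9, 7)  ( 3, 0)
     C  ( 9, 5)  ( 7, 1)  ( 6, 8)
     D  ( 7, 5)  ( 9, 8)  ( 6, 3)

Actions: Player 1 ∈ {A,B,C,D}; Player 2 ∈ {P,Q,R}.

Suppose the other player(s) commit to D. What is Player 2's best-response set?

u_2(P vs D) = 5
u_2(Q vs D) = 8
u_2(R vs D) = 3
max payoff 8 at {Q}

BR_2 = {Q}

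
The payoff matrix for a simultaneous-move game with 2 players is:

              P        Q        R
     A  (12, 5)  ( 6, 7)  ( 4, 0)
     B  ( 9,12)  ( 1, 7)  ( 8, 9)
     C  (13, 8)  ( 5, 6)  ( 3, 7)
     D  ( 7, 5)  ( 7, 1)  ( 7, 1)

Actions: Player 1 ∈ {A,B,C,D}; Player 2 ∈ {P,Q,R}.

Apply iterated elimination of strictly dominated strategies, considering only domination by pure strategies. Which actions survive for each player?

P2 drop R (P beats it: A:5>0 B:12>9 C:8>7 D:5>1)
P1 drop B (A beats it: P:12>9 Q:6>1)
P1→{A,C,D} P2→{P,Q}

Survivors P1:{A,C,D} P2:{P,Q}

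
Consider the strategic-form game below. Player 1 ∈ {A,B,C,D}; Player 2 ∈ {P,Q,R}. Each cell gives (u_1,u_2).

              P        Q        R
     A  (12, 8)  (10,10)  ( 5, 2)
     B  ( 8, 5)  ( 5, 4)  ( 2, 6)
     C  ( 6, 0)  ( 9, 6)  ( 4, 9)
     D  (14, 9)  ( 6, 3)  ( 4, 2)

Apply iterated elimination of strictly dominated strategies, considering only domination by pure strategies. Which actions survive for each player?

P1 drop B (A beats it: P:12>8 Q:10>5 R:5>2)
P1 drop C (A beats it: P:12>6 Q:10>9 R:5>4)
P2 drop R (P beats it: A:8>2 D:9>2)
P1→{A,D} P2→{P,Q}

Survivors P1:{A,D} P2:{P,Q}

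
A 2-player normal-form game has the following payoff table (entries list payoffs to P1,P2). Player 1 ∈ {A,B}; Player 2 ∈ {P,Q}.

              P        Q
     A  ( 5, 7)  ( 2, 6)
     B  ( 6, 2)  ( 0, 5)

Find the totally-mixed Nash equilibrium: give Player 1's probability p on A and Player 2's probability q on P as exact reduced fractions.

P1 indiff ⇒ q·5+(1-q)·2 = q·6+(1-q)·0 ⇒ q(-1) = (1-q)(-2) ⇒ q = 2/3
P2 indiff ⇒ p·7+(1-p)·2 = p·6+(1-p)·5 ⇒ p(1) = (1-p)(3) ⇒ p = 3/4

P1 mixes 3/4 on A; P2 mixes 2/3 on P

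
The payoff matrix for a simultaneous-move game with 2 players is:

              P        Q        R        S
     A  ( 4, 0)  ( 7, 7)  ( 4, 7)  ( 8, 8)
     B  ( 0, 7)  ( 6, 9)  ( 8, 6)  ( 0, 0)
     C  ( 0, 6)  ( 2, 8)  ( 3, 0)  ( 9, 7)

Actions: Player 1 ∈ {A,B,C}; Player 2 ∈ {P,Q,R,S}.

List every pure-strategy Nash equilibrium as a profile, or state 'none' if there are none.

PSNE: ∅

(A,P): not NE [P2→S gives 8>0]
(A,Q): not NE [P2→S gives 8>7]
(A,R): not NE [P1→B gives 8>4; P2→S gives 8>7]
(A,S): not NE [P1→C gives 9>8]
(B,P): not NE [P1→A gives 4>0; P2→Q gives 9>7]
(B,Q): not NE [P1→A gives 7>6]
(B,R): not NE [P2→Q gives 9>6]
(B,S): not NE [P1→C gives 9>0; P2→Q gives 9>0]
(C,P): not NE [P1→A gives 4>0; P2→Q gives 8>6]
(C,Q): not NE [P1→A gives 7>2]
(C,R): not NE [P1→B gives 8>3; P2→Q gives 8>0]
(C,S): not NE [P2→Q gives 8>7]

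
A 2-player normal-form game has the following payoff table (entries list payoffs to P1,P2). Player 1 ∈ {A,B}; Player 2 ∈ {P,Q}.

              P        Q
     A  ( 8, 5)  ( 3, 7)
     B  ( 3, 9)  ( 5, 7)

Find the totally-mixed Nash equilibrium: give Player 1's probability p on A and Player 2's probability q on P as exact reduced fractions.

(p,q) = (1/2, 2/7)

P1 indiff ⇒ q·8+(1-q)·3 = q·3+(1-q)·5 ⇒ q(5) = (1-q)(2) ⇒ q = 2/7
P2 indiff ⇒ p·5+(1-p)·9 = p·7+(1-p)·7 ⇒ p(-2) = (1-p)(-2) ⇒ p = 1/2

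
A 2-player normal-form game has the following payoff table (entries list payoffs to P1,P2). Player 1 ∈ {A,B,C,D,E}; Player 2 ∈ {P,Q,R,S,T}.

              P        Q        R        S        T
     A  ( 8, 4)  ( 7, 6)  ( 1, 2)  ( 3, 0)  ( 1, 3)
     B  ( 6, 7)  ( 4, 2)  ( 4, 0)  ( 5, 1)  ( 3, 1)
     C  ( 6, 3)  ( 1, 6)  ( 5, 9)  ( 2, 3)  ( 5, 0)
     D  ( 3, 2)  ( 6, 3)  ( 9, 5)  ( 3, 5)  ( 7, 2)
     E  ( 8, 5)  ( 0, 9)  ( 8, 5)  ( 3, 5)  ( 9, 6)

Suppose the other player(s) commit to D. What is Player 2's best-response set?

BR_2 = {R,S}

u_2(P vs D) = 2
u_2(Q vs D) = 3
u_2(R vs D) = 5
u_2(S vs D) = 5
u_2(T vs D) = 2
max payoff 5 at {R,S}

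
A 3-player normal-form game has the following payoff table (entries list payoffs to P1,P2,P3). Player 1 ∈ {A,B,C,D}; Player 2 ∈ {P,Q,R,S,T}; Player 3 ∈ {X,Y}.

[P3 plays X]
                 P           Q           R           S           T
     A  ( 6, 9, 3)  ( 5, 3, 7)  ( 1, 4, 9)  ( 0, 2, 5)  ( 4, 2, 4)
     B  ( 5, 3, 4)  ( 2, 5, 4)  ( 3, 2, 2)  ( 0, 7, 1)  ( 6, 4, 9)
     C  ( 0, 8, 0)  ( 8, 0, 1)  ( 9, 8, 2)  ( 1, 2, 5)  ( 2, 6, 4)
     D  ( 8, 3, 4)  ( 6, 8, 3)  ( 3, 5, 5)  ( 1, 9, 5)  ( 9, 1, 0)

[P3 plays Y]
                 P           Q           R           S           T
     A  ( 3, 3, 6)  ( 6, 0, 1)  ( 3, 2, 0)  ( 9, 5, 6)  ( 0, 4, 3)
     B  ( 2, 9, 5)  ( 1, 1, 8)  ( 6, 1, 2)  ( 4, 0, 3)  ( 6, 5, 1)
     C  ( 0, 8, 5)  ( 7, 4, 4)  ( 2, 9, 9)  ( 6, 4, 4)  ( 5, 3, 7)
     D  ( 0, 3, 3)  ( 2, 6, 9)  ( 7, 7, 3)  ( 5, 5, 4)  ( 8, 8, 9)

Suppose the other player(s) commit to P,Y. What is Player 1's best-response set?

u_1(A vs P,Y) = 3
u_1(B vs P,Y) = 2
u_1(C vs P,Y) = 0
u_1(D vs P,Y) = 0
max payoff 3 at {A}

P1 best: {A}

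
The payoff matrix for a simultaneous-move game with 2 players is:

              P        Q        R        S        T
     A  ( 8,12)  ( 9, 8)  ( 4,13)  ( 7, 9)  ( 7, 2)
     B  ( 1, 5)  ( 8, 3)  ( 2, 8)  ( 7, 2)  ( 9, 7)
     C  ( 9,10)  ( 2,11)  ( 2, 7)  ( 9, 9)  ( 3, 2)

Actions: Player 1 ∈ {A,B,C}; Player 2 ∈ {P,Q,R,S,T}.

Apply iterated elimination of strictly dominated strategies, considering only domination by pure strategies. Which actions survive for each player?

Survivors P1:{A,C} P2:{P,Q,R}

P2 drop S (P beats it: A:12>9 B:5>2 C:10>9)
P2 drop T (R beats it: A:13>2 B:8>7 C:7>2)
P1 drop B (A beats it: P:8>1 Q:9>8 R:4>2)
P1→{A,C} P2→{P,Q,R}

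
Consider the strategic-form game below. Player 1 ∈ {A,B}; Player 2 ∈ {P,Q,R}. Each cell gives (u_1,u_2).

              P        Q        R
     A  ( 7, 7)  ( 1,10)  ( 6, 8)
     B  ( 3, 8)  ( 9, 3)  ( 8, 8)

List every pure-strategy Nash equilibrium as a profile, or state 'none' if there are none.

(A,P): not NE [P2→Q gives 10>7]
(A,Q): not NE [P1→B gives 9>1]
(A,R): not NE [P1→B gives 8>6; P2→Q gives 10>8]
(B,P): not NE [P1→A gives 7>3]
(B,Q): not NE [P2→R gives 8>3]
(B,R): NE

Nash profiles: (B,R)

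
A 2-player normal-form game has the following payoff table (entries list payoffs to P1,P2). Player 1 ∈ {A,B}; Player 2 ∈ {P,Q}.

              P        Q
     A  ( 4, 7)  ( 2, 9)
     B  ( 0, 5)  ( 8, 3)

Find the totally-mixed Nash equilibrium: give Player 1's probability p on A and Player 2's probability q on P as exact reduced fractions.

P1 indiff ⇒ q·4+(1-q)·2 = q·0+(1-q)·8 ⇒ q(4) = (1-q)(6) ⇒ q = 3/5
P2 indiff ⇒ p·7+(1-p)·5 = p·9+(1-p)·3 ⇒ p(-2) = (1-p)(-2) ⇒ p = 1/2

(p,q) = (1/2, 3/5)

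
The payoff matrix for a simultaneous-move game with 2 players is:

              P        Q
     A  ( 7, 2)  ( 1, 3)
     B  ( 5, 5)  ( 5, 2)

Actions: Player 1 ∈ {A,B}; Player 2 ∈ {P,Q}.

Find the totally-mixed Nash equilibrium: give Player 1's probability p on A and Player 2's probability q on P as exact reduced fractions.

(p,q) = (3/4, 2/3)

P1 indiff ⇒ q·7+(1-q)·1 = q·5+(1-q)·5 ⇒ q(2) = (1-q)(4) ⇒ q = 2/3
P2 indiff ⇒ p·2+(1-p)·5 = p·3+(1-p)·2 ⇒ p(-1) = (1-p)(-3) ⇒ p = 3/4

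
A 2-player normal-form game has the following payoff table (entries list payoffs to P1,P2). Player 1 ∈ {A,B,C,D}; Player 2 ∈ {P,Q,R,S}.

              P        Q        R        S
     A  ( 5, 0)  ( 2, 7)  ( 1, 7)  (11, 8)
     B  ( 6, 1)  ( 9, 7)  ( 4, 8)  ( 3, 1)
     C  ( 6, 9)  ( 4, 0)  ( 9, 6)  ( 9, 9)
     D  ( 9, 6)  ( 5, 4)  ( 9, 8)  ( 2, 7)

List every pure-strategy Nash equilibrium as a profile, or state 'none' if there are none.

(A,P): not NE [P1→D gives 9>5; P2→S gives 8>0]
(A,Q): not NE [P1→B gives 9>2; P2→S gives 8>7]
(A,R): not NE [P1→D gives 9>1; P2→S gives 8>7]
(A,S): NE
(B,P): not NE [P1→D gives 9>6; P2→R gives 8>1]
(B,Q): not NE [P2→R gives 8>7]
(B,R): not NE [P1→D gives 9>4]
(B,S): not NE [P1→A gives 11>3; P2→R gives 8>1]
(C,P): not NE [P1→D gives 9>6]
(C,Q): not NE [P1→B gives 9>4; P2→S gives 9>0]
(C,R): not NE [P2→S gives 9>6]
(C,S): not NE [P1→A gives 11>9]
(D,P): not NE [P2→R gives 8>6]
(D,Q): not NE [P1→B gives 9>5; P2→R gives 8>4]
(D,R): NE
(D,S): not NE [P1→A gives 11>2; P2→R gives 8>7]

Nash profiles: (A,S), (D,R)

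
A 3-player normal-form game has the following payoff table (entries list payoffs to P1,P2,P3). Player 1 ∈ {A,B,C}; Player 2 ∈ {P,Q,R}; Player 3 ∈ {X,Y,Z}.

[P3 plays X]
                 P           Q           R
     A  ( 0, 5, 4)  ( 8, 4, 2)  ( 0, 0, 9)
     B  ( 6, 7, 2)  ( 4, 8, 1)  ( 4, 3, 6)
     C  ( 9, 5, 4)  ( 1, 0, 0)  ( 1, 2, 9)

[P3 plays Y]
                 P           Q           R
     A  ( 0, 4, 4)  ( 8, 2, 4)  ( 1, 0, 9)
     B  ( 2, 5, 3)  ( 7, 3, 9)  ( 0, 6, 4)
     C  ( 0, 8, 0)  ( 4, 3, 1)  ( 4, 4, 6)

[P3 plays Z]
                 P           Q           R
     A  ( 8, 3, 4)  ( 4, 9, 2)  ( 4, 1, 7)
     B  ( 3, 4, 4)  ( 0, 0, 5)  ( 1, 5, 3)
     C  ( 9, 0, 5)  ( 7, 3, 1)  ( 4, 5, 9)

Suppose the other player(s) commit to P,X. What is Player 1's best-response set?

BR_1 = {C}

u_1(A vs P,X) = 0
u_1(B vs P,X) = 6
u_1(C vs P,X) = 9
max payoff 9 at {C}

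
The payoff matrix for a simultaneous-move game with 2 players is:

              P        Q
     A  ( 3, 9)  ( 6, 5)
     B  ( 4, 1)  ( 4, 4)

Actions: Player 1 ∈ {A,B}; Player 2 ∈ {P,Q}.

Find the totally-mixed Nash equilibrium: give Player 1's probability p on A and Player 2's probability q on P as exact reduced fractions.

P1 indiff ⇒ q·3+(1-q)·6 = q·4+(1-q)·4 ⇒ q(-1) = (1-q)(-2) ⇒ q = 2/3
P2 indiff ⇒ p·9+(1-p)·1 = p·5+(1-p)·4 ⇒ p(4) = (1-p)(3) ⇒ p = 3/7

p=3/7, q=2/3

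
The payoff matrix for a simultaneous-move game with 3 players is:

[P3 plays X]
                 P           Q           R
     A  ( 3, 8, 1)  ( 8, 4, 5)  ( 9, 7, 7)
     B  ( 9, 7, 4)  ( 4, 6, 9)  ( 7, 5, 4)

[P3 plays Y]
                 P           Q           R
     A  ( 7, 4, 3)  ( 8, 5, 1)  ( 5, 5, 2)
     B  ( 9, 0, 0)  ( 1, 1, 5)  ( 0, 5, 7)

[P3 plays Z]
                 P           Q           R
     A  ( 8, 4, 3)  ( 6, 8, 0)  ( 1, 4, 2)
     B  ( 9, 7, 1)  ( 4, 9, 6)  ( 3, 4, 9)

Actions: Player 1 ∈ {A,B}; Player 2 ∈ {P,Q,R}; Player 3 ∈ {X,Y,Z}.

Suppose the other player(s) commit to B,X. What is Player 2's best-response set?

BR_2 = {P}

u_2(P vs B,X) = 7
u_2(Q vs B,X) = 6
u_2(R vs B,X) = 5
max payoff 7 at {P}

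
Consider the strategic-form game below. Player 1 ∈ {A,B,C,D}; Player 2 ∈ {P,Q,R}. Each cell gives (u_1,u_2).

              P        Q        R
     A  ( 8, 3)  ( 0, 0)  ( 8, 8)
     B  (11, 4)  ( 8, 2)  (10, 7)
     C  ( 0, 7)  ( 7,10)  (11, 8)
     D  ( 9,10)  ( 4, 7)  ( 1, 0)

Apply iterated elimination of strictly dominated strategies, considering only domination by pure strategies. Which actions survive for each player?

P1 drop A (B beats it: P:11>8 Q:8>0 R:10>8)
P1 drop D (B beats it: P:11>9 Q:8>4 R:10>1)
P2 drop P (R beats it: B:7>4 C:8>7)
P1→{B,C} P2→{Q,R}

Remaining: P1:{B,C} P2:{Q,R}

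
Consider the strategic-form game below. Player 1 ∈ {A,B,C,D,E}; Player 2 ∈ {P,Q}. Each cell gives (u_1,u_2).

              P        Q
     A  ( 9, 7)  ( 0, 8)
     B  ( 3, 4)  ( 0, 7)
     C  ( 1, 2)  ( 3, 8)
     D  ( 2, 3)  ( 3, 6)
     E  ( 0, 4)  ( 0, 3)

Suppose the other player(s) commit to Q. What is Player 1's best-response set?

BR_1 = {C,D}

u_1(A vs Q) = 0
u_1(B vs Q) = 0
u_1(C vs Q) = 3
u_1(D vs Q) = 3
u_1(E vs Q) = 0
max payoff 3 at {C,D}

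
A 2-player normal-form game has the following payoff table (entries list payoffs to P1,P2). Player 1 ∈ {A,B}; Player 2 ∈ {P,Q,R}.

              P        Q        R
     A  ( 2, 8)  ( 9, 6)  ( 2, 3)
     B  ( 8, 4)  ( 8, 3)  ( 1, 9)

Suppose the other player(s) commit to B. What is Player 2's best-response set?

u_2(P vs B) = 4
u_2(Q vs B) = 3
u_2(R vs B) = 9
max payoff 9 at {R}

P2 best: {R}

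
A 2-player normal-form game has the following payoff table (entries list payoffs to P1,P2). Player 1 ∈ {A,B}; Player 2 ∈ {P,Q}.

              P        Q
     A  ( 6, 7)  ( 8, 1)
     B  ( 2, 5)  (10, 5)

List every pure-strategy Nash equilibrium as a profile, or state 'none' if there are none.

(A,P): NE
(A,Q): not NE [P1→B gives 10>8; P2→P gives 7>1]
(B,P): not NE [P1→A gives 6>2]
(B,Q): NE

Nash profiles: (A,P), (B,Q)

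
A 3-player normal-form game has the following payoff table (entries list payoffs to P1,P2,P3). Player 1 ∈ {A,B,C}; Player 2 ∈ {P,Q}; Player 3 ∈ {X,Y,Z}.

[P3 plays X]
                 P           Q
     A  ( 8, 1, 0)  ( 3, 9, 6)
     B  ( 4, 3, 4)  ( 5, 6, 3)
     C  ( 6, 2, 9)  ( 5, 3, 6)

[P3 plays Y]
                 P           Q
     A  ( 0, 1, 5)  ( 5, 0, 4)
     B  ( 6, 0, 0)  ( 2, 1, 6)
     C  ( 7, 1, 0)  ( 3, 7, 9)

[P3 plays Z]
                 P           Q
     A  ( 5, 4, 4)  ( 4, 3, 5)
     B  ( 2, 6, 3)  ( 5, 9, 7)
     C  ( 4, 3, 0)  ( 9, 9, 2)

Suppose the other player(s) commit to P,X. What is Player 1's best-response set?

argmax u_1 = {A}

u_1(A vs P,X) = 8
u_1(B vs P,X) = 4
u_1(C vs P,X) = 6
max payoff 8 at {A}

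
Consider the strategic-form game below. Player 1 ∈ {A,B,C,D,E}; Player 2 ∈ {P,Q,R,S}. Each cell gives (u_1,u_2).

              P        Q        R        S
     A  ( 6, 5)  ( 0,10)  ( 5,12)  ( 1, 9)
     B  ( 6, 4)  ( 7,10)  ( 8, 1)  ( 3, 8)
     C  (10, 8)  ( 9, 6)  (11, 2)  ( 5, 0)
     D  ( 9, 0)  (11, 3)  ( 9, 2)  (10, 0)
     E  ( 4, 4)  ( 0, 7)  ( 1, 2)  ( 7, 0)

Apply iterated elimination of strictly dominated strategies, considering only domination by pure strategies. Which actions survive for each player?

Survivors P1:{C,D} P2:{P,Q}

P1 drop A (C beats it: P:10>6 Q:9>0 R:11>5 S:5>1)
P1 drop B (C beats it: P:10>6 Q:9>7 R:11>8 S:5>3)
P1 drop E (D beats it: P:9>4 Q:11>0 R:9>1 S:10>7)
P2 drop R (Q beats it: C:6>2 D:3>2)
P2 drop S (Q beats it: C:6>0 D:3>0)
P1→{C,D} P2→{P,Q}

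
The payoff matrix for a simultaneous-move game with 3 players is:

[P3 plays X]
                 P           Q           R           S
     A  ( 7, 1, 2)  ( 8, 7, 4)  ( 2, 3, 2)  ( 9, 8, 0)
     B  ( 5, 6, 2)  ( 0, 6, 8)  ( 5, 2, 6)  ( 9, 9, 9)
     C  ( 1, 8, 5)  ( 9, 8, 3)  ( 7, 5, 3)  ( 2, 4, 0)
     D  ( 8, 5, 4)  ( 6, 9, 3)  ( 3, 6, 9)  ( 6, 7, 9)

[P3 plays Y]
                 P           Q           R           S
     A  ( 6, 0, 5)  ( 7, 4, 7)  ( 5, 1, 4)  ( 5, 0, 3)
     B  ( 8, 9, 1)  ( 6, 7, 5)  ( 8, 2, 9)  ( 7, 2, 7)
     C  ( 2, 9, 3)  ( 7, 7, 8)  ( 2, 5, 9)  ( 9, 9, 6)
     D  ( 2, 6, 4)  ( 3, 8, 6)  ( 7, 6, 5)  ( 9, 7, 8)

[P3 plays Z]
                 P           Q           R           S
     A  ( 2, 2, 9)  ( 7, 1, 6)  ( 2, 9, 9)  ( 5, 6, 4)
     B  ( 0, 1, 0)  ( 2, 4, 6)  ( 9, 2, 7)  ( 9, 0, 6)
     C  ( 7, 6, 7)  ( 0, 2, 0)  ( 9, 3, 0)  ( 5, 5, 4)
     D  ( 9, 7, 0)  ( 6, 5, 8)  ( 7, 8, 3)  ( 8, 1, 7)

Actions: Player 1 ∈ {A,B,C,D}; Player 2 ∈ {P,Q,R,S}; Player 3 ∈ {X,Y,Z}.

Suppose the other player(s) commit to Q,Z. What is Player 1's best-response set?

P1 best: {A}

u_1(A vs Q,Z) = 7
u_1(B vs Q,Z) = 2
u_1(C vs Q,Z) = 0
u_1(D vs Q,Z) = 6
max payoff 7 at {A}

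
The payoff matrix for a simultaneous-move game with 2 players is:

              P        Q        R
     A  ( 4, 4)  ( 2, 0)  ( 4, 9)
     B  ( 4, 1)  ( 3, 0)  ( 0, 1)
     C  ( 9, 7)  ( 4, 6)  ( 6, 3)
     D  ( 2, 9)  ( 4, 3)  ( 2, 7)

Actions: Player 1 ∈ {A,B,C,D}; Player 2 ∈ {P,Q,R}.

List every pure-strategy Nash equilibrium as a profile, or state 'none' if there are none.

(A,P): not NE [P1→C gives 9>4; P2→R gives 9>4]
(A,Q): not NE [P1→D gives 4>2; P2→R gives 9>0]
(A,R): not NE [P1→C gives 6>4]
(B,P): not NE [P1→C gives 9>4]
(B,Q): not NE [P1→D gives 4>3; P2→R gives 1>0]
(B,R): not NE [P1→C gives 6>0]
(C,P): NE
(C,Q): not NE [P2→P gives 7>6]
(C,R): not NE [P2→P gives 7>3]
(D,P): not NE [P1→C gives 9>2]
(D,Q): not NE [P2→P gives 9>3]
(D,R): not NE [P1→C gives 6>2; P2→P gives 9>7]

NE set: (C,P)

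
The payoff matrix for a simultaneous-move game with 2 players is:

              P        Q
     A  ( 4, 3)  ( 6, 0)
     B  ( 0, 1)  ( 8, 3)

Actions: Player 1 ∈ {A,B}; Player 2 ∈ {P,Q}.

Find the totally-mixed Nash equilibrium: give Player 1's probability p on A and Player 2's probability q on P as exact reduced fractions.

P1 indiff ⇒ q·4+(1-q)·6 = q·0+(1-q)·8 ⇒ q(4) = (1-q)(2) ⇒ q = 1/3
P2 indiff ⇒ p·3+(1-p)·1 = p·0+(1-p)·3 ⇒ p(3) = (1-p)(2) ⇒ p = 2/5

p=2/5, q=1/3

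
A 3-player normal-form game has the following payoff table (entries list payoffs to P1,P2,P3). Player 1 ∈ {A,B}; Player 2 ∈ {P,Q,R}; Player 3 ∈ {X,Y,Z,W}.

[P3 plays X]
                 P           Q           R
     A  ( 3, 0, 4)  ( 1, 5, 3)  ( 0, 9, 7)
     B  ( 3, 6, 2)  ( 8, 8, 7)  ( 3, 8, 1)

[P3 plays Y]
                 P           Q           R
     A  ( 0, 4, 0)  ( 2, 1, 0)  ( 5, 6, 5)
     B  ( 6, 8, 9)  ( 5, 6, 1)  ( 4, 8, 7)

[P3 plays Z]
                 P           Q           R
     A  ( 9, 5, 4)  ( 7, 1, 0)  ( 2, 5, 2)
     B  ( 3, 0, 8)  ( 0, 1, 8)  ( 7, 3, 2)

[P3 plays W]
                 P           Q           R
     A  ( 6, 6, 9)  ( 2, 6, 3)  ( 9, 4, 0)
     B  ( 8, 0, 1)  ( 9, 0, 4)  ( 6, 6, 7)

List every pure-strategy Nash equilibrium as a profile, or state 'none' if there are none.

(A,P,X): not NE [P2→R gives 9>0; P3→W gives 9>4]
(A,P,Y): not NE [P1→B gives 6>0; P2→R gives 6>4; P3→W gives 9>0]
(A,P,Z): not NE [P3→W gives 9>4]
(A,P,W): not NE [P1→B gives 8>6]
(A,Q,X): not NE [P1→B gives 8>1; P2→R gives 9>5]
(A,Q,Y): not NE [P1→B gives 5>2; P2→R gives 6>1; P3→W gives 3>0]
(A,Q,Z): not NE [P2→R gives 5>1; P3→W gives 3>0]
(A,Q,W): not NE [P1→B gives 9>2]
(A,R,X): not NE [P1→B gives 3>0]
(A,R,Y): not NE [P3→X gives 7>5]
(A,R,Z): not NE [P1→B gives 7>2; P3→X gives 7>2]
(A,R,W): not NE [P2→Q gives 6>4; P3→X gives 7>0]
(B,P,X): not NE [P2→R gives 8>6; P3→Y gives 9>2]
(B,P,Y): NE
(B,P,Z): not NE [P1→A gives 9>3; P2→R gives 3>0; P3→Y gives 9>8]
(B,P,W): not NE [P2→R gives 6>0; P3→Y gives 9>1]
(B,Q,X): not NE [P3→Z gives 8>7]
(B,Q,Y): not NE [P2→R gives 8>6; P3→Z gives 8>1]
(B,Q,Z): not NE [P1→A gives 7>0; P2→R gives 3>1]
(B,Q,W): not NE [P2→R gives 6>0; P3→Z gives 8>4]
(B,R,X): not NE [P3→W gives 7>1]
(B,R,Y): not NE [P1→A gives 5>4]
(B,R,Z): not NE [P3→W gives 7>2]
(B,R,W): not NE [P1→A gives 9>6]

PSNE = {(B,P,Y)}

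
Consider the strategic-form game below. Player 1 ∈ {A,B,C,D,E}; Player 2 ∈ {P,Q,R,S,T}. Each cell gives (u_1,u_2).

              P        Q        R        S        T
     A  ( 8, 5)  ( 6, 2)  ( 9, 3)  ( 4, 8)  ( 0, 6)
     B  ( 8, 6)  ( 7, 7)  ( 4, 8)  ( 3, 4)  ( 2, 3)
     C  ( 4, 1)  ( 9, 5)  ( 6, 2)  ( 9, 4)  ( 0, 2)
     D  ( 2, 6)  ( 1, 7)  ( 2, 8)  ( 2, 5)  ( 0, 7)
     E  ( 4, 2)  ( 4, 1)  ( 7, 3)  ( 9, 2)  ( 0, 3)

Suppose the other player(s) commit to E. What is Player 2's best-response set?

u_2(P vs E) = 2
u_2(Q vs E) = 1
u_2(R vs E) = 3
u_2(S vs E) = 2
u_2(T vs E) = 3
max payoff 3 at {R,T}

BR_2 = {R,T}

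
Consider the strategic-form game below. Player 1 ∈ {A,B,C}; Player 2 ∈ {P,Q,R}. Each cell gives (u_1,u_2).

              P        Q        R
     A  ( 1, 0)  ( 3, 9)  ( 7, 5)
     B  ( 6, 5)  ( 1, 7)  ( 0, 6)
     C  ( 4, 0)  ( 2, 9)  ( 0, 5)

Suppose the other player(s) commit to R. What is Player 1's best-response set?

u_1(A vs R) = 7
u_1(B vs R) = 0
u_1(C vs R) = 0
max payoff 7 at {A}

P1 best: {A}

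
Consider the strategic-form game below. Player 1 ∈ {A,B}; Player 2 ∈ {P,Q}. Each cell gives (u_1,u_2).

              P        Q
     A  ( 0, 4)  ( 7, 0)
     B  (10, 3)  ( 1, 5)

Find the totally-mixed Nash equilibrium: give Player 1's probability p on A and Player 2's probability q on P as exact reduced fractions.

p=1/3, q=3/8

P1 indiff ⇒ q·0+(1-q)·7 = q·10+(1-q)·1 ⇒ q(-10) = (1-q)(-6) ⇒ q = 3/8
P2 indiff ⇒ p·4+(1-p)·3 = p·0+(1-p)·5 ⇒ p(4) = (1-p)(2) ⇒ p = 1/3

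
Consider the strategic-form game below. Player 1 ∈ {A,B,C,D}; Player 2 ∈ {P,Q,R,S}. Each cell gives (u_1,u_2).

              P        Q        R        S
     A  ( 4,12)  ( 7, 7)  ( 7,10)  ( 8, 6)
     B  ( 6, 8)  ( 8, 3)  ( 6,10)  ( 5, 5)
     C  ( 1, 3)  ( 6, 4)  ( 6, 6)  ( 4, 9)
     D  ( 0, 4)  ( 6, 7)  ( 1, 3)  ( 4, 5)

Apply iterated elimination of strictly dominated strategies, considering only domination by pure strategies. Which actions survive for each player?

P1 drop C (A beats it: P:4>1 Q:7>6 R:7>6 S:8>4)
P1 drop D (A beats it: P:4>0 Q:7>6 R:7>1 S:8>4)
P2 drop Q (P beats it: A:12>7 B:8>3)
P2 drop S (P beats it: A:12>6 B:8>5)
P1→{A,B} P2→{P,R}

IESDS → P1:{A,B} P2:{P,R}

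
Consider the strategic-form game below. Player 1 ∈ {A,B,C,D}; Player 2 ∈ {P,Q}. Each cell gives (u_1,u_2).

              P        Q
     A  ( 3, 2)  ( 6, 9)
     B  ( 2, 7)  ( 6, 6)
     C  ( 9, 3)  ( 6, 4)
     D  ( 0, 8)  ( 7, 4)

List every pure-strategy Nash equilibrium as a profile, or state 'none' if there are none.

(A,P): not NE [P1→C gives 9>3; P2→Q gives 9>2]
(A,Q): not NE [P1→D gives 7>6]
(B,P): not NE [P1→C gives 9>2]
(B,Q): not NE [P1→D gives 7>6; P2→P gives 7>6]
(C,P): not NE [P2→Q gives 4>3]
(C,Q): not NE [P1→D gives 7>6]
(D,P): not NE [P1→C gives 9>0]
(D,Q): not NE [P2→P gives 8>4]

Equilibria: none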